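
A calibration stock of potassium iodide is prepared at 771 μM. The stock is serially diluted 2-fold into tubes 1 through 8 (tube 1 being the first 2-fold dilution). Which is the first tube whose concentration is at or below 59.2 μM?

Tube n has concentration 771 μM / 2ⁿ.
Need 2ⁿ ≥ 771 μM / 59.2 μM = 13.0, so n ≥ 3.70.
First such tube: n = 4.

tube 4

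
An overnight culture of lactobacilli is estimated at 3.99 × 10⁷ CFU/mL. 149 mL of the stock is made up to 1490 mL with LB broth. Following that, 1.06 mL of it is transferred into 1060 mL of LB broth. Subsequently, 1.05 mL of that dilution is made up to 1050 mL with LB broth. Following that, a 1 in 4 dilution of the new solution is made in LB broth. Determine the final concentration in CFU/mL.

Overall dilution factor = 10 × 1001 × 1000 × 4 = 4.00 × 10⁷.
3.99 × 10⁷ CFU/mL / 4.00 × 10⁷ = 0.997 CFU/mL.

0.997 CFU/mL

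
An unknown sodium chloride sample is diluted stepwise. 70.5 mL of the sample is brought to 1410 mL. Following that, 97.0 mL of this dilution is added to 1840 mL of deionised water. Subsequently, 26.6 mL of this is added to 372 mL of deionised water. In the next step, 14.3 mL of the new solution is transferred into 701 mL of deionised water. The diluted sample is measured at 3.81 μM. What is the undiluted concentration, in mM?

1140 mM

Overall dilution factor = 20 × 19.97 × 14.98 × 50.02 = 2.99 × 10⁵.
Original = 3.81 μM × 2.99 × 10⁵ = 1.14 × 10⁶ μM = 1140 mM.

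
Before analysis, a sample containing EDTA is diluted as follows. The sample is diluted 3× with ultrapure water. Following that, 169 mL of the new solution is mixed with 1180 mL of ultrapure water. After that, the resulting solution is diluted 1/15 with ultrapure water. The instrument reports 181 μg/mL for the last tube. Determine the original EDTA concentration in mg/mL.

65.0 mg/mL

Overall dilution factor = 3 × 7.982 × 15 = 359.
Original = 181 μg/mL × 359 = 6.50 × 10⁴ μg/mL = 65.0 mg/mL.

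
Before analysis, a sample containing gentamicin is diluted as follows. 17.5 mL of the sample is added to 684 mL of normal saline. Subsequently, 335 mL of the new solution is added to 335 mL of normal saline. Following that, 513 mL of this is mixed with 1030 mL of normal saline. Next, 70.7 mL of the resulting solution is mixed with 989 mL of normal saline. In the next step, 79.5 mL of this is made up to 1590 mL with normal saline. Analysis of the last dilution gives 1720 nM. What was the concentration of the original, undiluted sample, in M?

Overall dilution factor = 40.09 × 2 × 3.008 × 14.99 × 20 = 7.23 × 10⁴.
Original = 1720 nM × 7.23 × 10⁴ = 1.24 × 10⁸ nM = 0.124 M.

0.124 M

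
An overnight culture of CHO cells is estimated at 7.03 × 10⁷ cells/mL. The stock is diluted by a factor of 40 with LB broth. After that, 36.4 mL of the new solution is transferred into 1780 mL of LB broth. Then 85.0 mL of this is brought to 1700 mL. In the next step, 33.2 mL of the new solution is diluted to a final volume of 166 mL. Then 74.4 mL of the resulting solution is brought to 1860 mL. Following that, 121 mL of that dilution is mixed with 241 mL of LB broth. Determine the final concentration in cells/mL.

Overall dilution factor = 40 × 49.90 × 20 × 5 × 25 × 2.992 = 1.49 × 10⁷.
7.03 × 10⁷ cells/mL / 1.49 × 10⁷ = 4.71 cells/mL.

4.71 cells/mL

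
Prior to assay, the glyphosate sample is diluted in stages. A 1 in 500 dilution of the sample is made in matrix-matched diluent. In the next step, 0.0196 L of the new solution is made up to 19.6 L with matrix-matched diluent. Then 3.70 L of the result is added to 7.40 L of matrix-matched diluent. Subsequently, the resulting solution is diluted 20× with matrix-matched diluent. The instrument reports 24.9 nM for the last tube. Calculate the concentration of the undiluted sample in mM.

747 mM

Overall dilution factor = 500 × 1000 × 3 × 20 = 3.00 × 10⁷.
Original = 24.9 nM × 3.00 × 10⁷ = 7.47 × 10⁸ nM = 747 mM.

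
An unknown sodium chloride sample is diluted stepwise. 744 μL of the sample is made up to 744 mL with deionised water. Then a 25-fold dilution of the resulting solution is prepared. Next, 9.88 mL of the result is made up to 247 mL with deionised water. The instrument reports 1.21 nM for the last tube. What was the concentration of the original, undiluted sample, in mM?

0.756 mM

Overall dilution factor = 1000 × 25 × 25 = 6.25 × 10⁵.
Original = 1.21 nM × 6.25 × 10⁵ = 7.56 × 10⁵ nM = 0.756 mM.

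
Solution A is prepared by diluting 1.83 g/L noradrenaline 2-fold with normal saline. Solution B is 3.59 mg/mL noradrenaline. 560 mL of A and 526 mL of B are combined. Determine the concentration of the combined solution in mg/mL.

2.21 mg/mL

C_A = 1.83 g/L / 2 = 0.915 g/L.
C_B = 3.59 mg/mL = 3.59 g/L.
C_mix = (C_A·V_A + C_B·V_B)/(V_A + V_B) = (0.915×560 + 3.59×526) / 1086 = 2.21 g/L = 2.21 mg/mL.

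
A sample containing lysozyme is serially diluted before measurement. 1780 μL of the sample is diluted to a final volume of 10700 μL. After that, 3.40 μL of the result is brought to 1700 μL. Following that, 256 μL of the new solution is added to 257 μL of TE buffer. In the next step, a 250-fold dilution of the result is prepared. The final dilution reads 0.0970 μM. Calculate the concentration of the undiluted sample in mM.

Overall dilution factor = 6.011 × 500 × 2.004 × 250 = 1.51 × 10⁶.
Original = 0.0970 μM × 1.51 × 10⁶ = 1.46 × 10⁵ μM = 146 mM.

146 mM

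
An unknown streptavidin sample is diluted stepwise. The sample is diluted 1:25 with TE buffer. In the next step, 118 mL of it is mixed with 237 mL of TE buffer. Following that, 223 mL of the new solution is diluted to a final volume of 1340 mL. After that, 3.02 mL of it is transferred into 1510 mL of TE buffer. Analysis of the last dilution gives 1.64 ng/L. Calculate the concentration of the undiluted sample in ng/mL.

371 ng/mL

Overall dilution factor = 25 × 3.008 × 6.009 × 501 = 2.26 × 10⁵.
Original = 1.64 ng/L × 2.26 × 10⁵ = 3.71 × 10⁵ ng/L = 371 ng/mL.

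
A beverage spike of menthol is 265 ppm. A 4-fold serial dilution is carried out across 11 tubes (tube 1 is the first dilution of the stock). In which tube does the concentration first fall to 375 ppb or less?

tube 5

Tube n has concentration 265 ppm / 4ⁿ.
Need 4ⁿ ≥ 265 ppm / 375 ppb = 707, so n ≥ 4.73.
First such tube: n = 5.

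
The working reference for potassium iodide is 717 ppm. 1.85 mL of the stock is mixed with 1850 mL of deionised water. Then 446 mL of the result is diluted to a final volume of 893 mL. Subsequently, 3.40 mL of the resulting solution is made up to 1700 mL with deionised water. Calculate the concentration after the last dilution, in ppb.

Overall dilution factor = 1001 × 2.002 × 500 = 1.00 × 10⁶.
717 ppm / 1.00 × 10⁶ = 7.15 × 10⁻⁴ ppm = 0.715 ppb.

0.715 ppb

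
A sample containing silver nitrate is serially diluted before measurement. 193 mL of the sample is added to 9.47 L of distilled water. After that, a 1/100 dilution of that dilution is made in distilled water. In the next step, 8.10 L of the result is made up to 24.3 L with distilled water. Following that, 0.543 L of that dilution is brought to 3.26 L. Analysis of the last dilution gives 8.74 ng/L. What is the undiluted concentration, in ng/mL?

788 ng/mL

Overall dilution factor = 50.07 × 100 × 3 × 6.004 = 9.02 × 10⁴.
Original = 8.74 ng/L × 9.02 × 10⁴ = 7.88 × 10⁵ ng/L = 788 ng/mL.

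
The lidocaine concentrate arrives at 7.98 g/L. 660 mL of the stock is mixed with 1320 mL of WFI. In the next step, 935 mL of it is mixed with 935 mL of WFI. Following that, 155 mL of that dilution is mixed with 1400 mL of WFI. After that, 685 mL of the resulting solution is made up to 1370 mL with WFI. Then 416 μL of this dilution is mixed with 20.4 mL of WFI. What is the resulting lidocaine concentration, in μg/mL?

1.32 μg/mL

Overall dilution factor = 3 × 2 × 10.03 × 2 × 50.04 = 6024.
7.98 g/L / 6024 = 1.32 × 10⁻³ g/L = 1.32 μg/mL.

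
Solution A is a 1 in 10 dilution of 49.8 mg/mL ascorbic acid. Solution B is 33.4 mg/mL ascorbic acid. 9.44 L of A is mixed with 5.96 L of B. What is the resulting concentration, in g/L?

C_A = 49.8 mg/mL / 10 = 4.98 mg/mL.
C_mix = (C_A·V_A + C_B·V_B)/(V_A + V_B) = (4.98×9.44 + 33.4×5.96) / 15.40 = 16.0 mg/mL = 16.0 g/L.

16.0 g/L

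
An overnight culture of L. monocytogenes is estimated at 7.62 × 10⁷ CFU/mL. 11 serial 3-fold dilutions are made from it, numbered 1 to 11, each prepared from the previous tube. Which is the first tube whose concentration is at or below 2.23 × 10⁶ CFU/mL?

Tube n has concentration 7.62 × 10⁷ CFU/mL / 3ⁿ.
Need 3ⁿ ≥ 7.62 × 10⁷ CFU/mL / 2.23 × 10⁶ CFU/mL = 34.2, so n ≥ 3.21.
First such tube: n = 4.

tube 4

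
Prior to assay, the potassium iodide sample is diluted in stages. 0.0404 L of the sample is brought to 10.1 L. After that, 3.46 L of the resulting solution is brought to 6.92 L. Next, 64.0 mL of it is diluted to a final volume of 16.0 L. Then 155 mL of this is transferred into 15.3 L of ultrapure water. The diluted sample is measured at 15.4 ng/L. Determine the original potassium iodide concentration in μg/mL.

192 μg/mL

Overall dilution factor = 250 × 2 × 250 × 99.71 = 1.25 × 10⁷.
Original = 15.4 ng/L × 1.25 × 10⁷ = 1.92 × 10⁸ ng/L = 192 μg/mL.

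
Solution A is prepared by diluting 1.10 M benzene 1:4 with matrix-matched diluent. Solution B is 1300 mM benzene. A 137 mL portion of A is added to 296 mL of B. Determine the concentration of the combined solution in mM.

C_A = 1.10 M / 4 = 0.275 M.
C_B = 1300 mM = 1.30 M.
C_mix = (C_A·V_A + C_B·V_B)/(V_A + V_B) = (0.275×137 + 1.30×296) / 433.0 = 0.976 M = 976 mM.

976 mM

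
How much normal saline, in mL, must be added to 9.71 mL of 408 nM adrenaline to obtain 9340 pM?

414 mL

9340 pM = 9.34 nM.
V₂ = C₁V₁/C₂ = 408 × 9.71 / 9.34 = 424 mL.
Diluent to add = V₂ − V₁ = 424 − 9.71 = 414 mL.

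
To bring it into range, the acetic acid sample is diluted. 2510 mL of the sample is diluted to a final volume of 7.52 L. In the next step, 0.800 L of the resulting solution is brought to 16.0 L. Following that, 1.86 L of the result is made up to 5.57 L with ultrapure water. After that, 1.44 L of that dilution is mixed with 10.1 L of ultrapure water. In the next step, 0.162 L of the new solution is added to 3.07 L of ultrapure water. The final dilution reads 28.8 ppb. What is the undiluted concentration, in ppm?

826 ppm

Overall dilution factor = 2.996 × 20 × 2.995 × 8.014 × 19.95 = 2.87 × 10⁴.
Original = 28.8 ppb × 2.87 × 10⁴ = 8.26 × 10⁵ ppb = 826 ppm.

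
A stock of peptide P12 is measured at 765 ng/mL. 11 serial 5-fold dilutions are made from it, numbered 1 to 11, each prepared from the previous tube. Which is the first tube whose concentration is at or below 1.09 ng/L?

Tube n has concentration 765 ng/mL / 5ⁿ.
Need 5ⁿ ≥ 765 ng/mL / 1.09 ng/L = 7.02 × 10⁵, so n ≥ 8.36.
First such tube: n = 9.

tube 9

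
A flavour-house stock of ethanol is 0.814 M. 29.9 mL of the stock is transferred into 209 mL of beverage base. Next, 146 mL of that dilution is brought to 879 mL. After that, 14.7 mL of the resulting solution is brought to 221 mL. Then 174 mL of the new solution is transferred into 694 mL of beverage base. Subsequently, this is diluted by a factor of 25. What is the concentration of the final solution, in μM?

9.03 μM

Overall dilution factor = 7.990 × 6.021 × 15.03 × 4.989 × 25 = 9.02 × 10⁴.
0.814 M / 9.02 × 10⁴ = 9.03 × 10⁻⁶ M = 9.03 μM.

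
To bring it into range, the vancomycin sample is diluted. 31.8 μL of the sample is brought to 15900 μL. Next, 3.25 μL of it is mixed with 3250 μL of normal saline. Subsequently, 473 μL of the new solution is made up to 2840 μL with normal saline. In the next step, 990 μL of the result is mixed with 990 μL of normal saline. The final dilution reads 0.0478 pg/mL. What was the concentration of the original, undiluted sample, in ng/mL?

287 ng/mL

Overall dilution factor = 500 × 1001 × 6.004 × 2 = 6.01 × 10⁶.
Original = 0.0478 pg/mL × 6.01 × 10⁶ = 2.87 × 10⁵ pg/mL = 287 ng/mL.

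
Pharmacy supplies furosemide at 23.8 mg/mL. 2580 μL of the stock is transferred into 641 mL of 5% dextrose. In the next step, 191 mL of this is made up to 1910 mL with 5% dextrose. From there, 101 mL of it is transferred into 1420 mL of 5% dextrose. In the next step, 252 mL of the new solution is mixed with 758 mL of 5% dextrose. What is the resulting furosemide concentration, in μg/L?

158 μg/L

Overall dilution factor = 249.4 × 10 × 15.06 × 4.008 = 1.51 × 10⁵.
23.8 mg/mL / 1.51 × 10⁵ = 1.58 × 10⁻⁴ mg/mL = 158 μg/L.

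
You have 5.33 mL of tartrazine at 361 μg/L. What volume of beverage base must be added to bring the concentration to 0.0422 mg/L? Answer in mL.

40.3 mL

0.0422 mg/L = 42.2 μg/L.
V₂ = C₁V₁/C₂ = 361 × 5.33 / 42.2 = 45.6 mL.
Diluent to add = V₂ − V₁ = 45.6 − 5.33 = 40.3 mL.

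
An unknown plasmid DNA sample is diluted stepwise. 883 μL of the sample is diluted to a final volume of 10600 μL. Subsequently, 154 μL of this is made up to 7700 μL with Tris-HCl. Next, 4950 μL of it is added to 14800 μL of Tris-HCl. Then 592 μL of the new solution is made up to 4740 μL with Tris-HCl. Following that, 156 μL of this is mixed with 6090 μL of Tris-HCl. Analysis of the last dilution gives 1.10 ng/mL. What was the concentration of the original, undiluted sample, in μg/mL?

845 μg/mL

Overall dilution factor = 12.00 × 50 × 3.990 × 8.007 × 40.04 = 7.68 × 10⁵.
Original = 1.10 ng/mL × 7.68 × 10⁵ = 8.45 × 10⁵ ng/mL = 845 μg/mL.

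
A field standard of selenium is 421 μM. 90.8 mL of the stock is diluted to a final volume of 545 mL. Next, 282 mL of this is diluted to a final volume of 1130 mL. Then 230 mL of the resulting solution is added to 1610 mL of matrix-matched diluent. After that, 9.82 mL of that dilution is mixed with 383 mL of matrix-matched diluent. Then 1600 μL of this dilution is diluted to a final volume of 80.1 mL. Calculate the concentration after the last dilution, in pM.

1090 pM

Overall dilution factor = 6.002 × 4.007 × 8 × 40.00 × 50.06 = 3.85 × 10⁵.
421 μM / 3.85 × 10⁵ = 1.09 × 10⁻³ μM = 1090 pM.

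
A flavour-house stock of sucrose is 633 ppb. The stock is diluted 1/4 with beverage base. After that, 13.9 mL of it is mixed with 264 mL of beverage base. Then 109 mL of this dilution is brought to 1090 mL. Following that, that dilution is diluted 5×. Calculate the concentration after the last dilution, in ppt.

158 ppt

Overall dilution factor = 4 × 19.99 × 10 × 5 = 3999.
633 ppb / 3999 = 0.158 ppb = 158 ppt.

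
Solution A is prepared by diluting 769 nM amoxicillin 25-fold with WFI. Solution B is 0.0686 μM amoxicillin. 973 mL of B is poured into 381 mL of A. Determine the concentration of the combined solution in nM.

58.0 nM

C_A = 769 nM / 25 = 30.8 nM.
C_B = 0.0686 μM = 68.6 nM.
C_mix = (C_A·V_A + C_B·V_B)/(V_A + V_B) = (30.8×381 + 68.6×973) / 1354 = 58.0 nM.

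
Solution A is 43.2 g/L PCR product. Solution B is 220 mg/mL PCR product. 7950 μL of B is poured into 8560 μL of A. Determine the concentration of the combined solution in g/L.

C_B = 220 mg/mL = 220 g/L.
C_mix = (C_A·V_A + C_B·V_B)/(V_A + V_B) = (43.2×8560 + 220×7950) / 16510 = 128 g/L.

128 g/L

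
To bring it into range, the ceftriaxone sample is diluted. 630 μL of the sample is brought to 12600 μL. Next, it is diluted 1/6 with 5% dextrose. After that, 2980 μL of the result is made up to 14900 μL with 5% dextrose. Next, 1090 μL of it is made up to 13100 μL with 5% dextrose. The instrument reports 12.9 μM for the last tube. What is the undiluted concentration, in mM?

Overall dilution factor = 20 × 6 × 5 × 12.02 = 7211.
Original = 12.9 μM × 7211 = 9.30 × 10⁴ μM = 93.0 mM.

93.0 mM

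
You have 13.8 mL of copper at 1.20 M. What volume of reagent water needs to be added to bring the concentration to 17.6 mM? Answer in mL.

927 mL

17.6 mM = 0.0176 M.
V₂ = C₁V₁/C₂ = 1.20 × 13.8 / 0.0176 = 941 mL.
Diluent to add = V₂ − V₁ = 941 − 13.8 = 927 mL.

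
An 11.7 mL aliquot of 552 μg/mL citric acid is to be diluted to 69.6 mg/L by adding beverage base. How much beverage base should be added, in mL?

69.6 mg/L = 69.6 μg/mL.
V₂ = C₁V₁/C₂ = 552 × 11.7 / 69.6 = 92.8 mL.
Diluent to add = V₂ − V₁ = 92.8 − 11.7 = 81.1 mL.

81.1 mL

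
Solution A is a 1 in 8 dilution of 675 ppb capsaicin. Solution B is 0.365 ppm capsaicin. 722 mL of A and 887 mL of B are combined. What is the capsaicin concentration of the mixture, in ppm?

C_A = 675 ppb / 8 = 84.4 ppb.
C_B = 0.365 ppm = 365 ppb.
C_mix = (C_A·V_A + C_B·V_B)/(V_A + V_B) = (84.4×722 + 365×887) / 1609 = 239 ppb = 0.239 ppm.

0.239 ppm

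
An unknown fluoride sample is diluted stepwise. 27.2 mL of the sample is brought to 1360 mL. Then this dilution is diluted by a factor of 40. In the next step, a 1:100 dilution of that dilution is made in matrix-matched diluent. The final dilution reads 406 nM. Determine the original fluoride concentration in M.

Overall dilution factor = 50 × 40 × 100 = 2.00 × 10⁵.
Original = 406 nM × 2.00 × 10⁵ = 8.12 × 10⁷ nM = 0.0812 M.

0.0812 M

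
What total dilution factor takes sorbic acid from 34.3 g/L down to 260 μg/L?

Factor = C₀/C_target = 34.3 g/L / 260 μg/L = 1.32 × 10⁵.

1.32 × 10⁵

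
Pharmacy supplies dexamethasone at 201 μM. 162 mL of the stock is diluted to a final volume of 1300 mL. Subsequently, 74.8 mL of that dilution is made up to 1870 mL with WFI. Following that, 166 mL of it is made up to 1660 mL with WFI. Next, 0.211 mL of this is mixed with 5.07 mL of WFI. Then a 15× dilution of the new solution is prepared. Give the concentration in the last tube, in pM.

267 pM

Overall dilution factor = 8.025 × 25 × 10 × 25.03 × 15 = 7.53 × 10⁵.
201 μM / 7.53 × 10⁵ = 2.67 × 10⁻⁴ μM = 267 pM.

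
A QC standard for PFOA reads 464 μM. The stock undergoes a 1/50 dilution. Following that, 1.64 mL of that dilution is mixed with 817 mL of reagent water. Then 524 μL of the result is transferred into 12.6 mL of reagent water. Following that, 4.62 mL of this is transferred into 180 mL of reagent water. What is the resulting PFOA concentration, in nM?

0.0186 nM

Overall dilution factor = 50 × 499.2 × 25.05 × 39.96 = 2.50 × 10⁷.
464 μM / 2.50 × 10⁷ = 1.86 × 10⁻⁵ μM = 0.0186 nM.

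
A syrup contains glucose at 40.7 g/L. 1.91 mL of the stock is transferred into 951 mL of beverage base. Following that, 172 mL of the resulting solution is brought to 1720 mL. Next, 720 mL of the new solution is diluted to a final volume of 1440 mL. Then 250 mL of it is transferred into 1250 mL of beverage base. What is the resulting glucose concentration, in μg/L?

Overall dilution factor = 498.9 × 10 × 2 × 6 = 5.99 × 10⁴.
40.7 g/L / 5.99 × 10⁴ = 6.80 × 10⁻⁴ g/L = 680 μg/L.

680 μg/L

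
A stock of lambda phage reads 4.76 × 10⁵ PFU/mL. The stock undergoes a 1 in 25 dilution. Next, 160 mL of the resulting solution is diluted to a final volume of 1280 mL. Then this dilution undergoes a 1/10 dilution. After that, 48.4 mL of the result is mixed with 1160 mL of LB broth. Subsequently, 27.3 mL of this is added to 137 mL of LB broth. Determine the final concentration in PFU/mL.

Overall dilution factor = 25 × 8 × 10 × 24.97 × 6.018 = 3.01 × 10⁵.
4.76 × 10⁵ PFU/mL / 3.01 × 10⁵ = 1.58 PFU/mL.

1.58 PFU/mL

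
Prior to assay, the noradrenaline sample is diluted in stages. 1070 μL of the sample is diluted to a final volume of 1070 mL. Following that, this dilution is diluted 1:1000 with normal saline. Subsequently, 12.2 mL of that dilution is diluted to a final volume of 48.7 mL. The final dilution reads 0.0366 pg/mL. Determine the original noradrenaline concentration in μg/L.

Overall dilution factor = 1000 × 1000 × 3.992 = 3.99 × 10⁶.
Original = 0.0366 pg/mL × 3.99 × 10⁶ = 1.46 × 10⁵ pg/mL = 146 μg/L.

146 μg/L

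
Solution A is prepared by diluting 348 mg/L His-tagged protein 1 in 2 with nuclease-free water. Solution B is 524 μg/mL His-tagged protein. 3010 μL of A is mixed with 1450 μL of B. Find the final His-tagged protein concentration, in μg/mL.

288 μg/mL

C_A = 348 mg/L / 2 = 174 mg/L.
C_B = 524 μg/mL = 524 mg/L.
C_mix = (C_A·V_A + C_B·V_B)/(V_A + V_B) = (174×3010 + 524×1450) / 4460 = 288 mg/L = 288 μg/mL.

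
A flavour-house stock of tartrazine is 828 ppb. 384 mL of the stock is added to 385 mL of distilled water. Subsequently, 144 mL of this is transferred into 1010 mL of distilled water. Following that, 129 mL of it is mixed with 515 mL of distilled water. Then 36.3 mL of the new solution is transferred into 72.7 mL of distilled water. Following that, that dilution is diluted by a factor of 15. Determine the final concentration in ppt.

Overall dilution factor = 2.003 × 8.014 × 4.992 × 3.003 × 15 = 3609.
828 ppb / 3609 = 0.229 ppb = 229 ppt.

229 ppt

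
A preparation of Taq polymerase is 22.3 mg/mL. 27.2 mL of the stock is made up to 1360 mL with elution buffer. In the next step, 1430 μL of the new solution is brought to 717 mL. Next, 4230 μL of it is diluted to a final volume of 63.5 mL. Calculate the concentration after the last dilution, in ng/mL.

59.3 ng/mL

Overall dilution factor = 50 × 501.4 × 15.01 = 3.76 × 10⁵.
22.3 mg/mL / 3.76 × 10⁵ = 5.93 × 10⁻⁵ mg/mL = 59.3 ng/mL.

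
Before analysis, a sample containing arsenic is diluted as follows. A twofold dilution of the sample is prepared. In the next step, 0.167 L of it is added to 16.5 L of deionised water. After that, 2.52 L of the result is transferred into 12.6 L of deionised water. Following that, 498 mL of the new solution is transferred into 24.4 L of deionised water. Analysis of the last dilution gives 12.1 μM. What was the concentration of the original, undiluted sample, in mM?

725 mM

Overall dilution factor = 2 × 99.80 × 6 × 50.00 = 5.99 × 10⁴.
Original = 12.1 μM × 5.99 × 10⁴ = 7.25 × 10⁵ μM = 725 mM.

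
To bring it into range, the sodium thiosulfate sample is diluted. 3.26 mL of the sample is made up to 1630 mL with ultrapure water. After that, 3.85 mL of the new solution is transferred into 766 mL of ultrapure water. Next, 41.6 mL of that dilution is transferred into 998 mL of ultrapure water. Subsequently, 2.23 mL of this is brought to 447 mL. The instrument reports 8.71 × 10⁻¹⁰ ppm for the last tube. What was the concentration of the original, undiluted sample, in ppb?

436 ppb

Overall dilution factor = 500 × 200.0 × 24.99 × 200.4 = 5.01 × 10⁸.
Original = 8.71 × 10⁻¹⁰ ppm × 5.01 × 10⁸ = 0.436 ppm = 436 ppb.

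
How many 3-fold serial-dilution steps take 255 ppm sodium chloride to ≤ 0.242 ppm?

Need 3ⁿ ≥ 1054, so n ≥ log(1054)/log(3) = 6.34.
Minimum whole steps: n = 7.

7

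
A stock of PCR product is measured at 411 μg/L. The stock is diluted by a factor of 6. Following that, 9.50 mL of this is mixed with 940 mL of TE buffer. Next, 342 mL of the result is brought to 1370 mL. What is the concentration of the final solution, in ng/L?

Overall dilution factor = 6 × 99.95 × 4.006 = 2402.
411 μg/L / 2402 = 0.171 μg/L = 171 ng/L.

171 ng/L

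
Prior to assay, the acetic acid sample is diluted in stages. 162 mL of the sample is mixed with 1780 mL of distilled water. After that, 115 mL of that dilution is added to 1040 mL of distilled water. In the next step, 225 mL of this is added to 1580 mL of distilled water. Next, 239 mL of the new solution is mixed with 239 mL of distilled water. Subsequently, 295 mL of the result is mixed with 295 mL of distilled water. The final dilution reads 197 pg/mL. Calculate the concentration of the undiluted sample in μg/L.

761 μg/L

Overall dilution factor = 11.99 × 10.04 × 8.022 × 2 × 2 = 3863.
Original = 197 pg/mL × 3863 = 7.61 × 10⁵ pg/mL = 761 μg/L.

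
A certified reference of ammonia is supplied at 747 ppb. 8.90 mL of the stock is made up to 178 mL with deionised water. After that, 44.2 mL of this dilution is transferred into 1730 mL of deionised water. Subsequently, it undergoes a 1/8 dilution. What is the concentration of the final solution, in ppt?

116 ppt

Overall dilution factor = 20 × 40.14 × 8 = 6422.
747 ppb / 6422 = 0.116 ppb = 116 ppt.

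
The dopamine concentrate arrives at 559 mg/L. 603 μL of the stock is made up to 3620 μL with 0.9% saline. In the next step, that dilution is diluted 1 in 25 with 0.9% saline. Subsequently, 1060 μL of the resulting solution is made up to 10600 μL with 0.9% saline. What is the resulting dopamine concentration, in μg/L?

372 μg/L

Overall dilution factor = 6.003 × 25 × 10 = 1501.
559 mg/L / 1501 = 0.372 mg/L = 372 μg/L.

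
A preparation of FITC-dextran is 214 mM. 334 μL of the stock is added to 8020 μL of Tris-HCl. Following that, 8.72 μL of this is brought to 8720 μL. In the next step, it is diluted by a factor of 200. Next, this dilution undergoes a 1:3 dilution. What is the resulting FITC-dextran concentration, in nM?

14.3 nM

Overall dilution factor = 25.01 × 1000 × 200 × 3 = 1.50 × 10⁷.
214 mM / 1.50 × 10⁷ = 1.43 × 10⁻⁵ mM = 14.3 nM.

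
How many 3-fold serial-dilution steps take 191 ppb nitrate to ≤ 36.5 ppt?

8

Need 3ⁿ ≥ 5233, so n ≥ log(5233)/log(3) = 7.79.
Minimum whole steps: n = 8.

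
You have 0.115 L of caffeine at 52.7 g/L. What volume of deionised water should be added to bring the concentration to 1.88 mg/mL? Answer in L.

1.88 mg/mL = 1.88 g/L.
V₂ = C₁V₁/C₂ = 52.7 × 0.115 / 1.88 = 3.22 L.
Diluent to add = V₂ − V₁ = 3.22 − 0.115 = 3.11 L.

3.11 L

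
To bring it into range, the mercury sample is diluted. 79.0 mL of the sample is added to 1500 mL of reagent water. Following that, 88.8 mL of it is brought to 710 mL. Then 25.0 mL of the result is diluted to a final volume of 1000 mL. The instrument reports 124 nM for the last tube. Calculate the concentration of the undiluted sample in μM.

793 μM

Overall dilution factor = 19.99 × 7.995 × 40 = 6392.
Original = 124 nM × 6392 = 7.93 × 10⁵ nM = 793 μM.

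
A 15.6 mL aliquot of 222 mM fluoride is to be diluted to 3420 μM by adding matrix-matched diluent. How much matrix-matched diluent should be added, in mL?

3420 μM = 3.42 mM.
V₂ = C₁V₁/C₂ = 222 × 15.6 / 3.42 = 1013 mL.
Diluent to add = V₂ − V₁ = 1013 − 15.6 = 997 mL.

997 mL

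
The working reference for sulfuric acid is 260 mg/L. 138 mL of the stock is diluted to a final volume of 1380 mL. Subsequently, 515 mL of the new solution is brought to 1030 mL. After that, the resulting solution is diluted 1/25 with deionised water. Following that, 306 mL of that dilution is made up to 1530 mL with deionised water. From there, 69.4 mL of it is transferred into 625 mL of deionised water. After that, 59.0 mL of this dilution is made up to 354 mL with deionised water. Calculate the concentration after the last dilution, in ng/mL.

1.73 ng/mL

Overall dilution factor = 10 × 2 × 25 × 5 × 10.01 × 6 = 1.50 × 10⁵.
260 mg/L / 1.50 × 10⁵ = 1.73 × 10⁻³ mg/L = 1.73 ng/mL.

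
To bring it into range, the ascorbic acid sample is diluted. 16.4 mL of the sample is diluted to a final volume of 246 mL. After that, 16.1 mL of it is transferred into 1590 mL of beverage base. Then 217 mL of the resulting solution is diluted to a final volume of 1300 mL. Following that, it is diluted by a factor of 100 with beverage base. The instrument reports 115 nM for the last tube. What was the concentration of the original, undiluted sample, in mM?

Overall dilution factor = 15 × 99.76 × 5.991 × 100 = 8.96 × 10⁵.
Original = 115 nM × 8.96 × 10⁵ = 1.03 × 10⁸ nM = 103 mM.

103 mM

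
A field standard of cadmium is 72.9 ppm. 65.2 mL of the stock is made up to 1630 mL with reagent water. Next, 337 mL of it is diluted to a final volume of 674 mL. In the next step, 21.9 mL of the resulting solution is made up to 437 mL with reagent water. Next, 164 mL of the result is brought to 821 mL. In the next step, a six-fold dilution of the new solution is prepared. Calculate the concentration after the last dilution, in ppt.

2430 ppt

Overall dilution factor = 25 × 2 × 19.95 × 5.006 × 6 = 3.00 × 10⁴.
72.9 ppm / 3.00 × 10⁴ = 2.43 × 10⁻³ ppm = 2430 ppt.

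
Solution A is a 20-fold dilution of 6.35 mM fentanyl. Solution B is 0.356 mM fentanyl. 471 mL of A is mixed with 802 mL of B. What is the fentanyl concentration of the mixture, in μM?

C_A = 6.35 mM / 20 = 0.317 mM.
C_mix = (C_A·V_A + C_B·V_B)/(V_A + V_B) = (0.317×471 + 0.356×802) / 1273 = 0.342 mM = 342 μM.

342 μM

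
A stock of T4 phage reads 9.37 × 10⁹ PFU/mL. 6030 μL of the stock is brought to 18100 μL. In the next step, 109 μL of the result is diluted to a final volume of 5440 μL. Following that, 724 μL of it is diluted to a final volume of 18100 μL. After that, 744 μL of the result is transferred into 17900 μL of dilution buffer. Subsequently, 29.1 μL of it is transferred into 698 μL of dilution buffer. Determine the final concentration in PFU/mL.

Overall dilution factor = 3.002 × 49.91 × 25 × 25.06 × 24.99 = 2.34 × 10⁶.
9.37 × 10⁹ PFU/mL / 2.34 × 10⁶ = 4000 PFU/mL.

4000 PFU/mL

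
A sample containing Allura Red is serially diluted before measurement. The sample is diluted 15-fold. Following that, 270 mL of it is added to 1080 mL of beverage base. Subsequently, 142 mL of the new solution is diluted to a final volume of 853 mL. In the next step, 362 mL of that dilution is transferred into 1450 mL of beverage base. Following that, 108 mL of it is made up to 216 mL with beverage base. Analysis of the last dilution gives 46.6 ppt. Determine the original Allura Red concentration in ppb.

210 ppb

Overall dilution factor = 15 × 5 × 6.007 × 5.006 × 2 = 4510.
Original = 46.6 ppt × 4510 = 2.10 × 10⁵ ppt = 210 ppb.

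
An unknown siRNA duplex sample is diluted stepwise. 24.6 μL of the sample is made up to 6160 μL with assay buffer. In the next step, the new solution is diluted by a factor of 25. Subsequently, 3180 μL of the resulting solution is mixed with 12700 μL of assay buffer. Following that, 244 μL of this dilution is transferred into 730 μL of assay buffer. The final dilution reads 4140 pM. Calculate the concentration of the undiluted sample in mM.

0.517 mM

Overall dilution factor = 250.4 × 25 × 4.994 × 3.992 = 1.25 × 10⁵.
Original = 4140 pM × 1.25 × 10⁵ = 5.17 × 10⁸ pM = 0.517 mM.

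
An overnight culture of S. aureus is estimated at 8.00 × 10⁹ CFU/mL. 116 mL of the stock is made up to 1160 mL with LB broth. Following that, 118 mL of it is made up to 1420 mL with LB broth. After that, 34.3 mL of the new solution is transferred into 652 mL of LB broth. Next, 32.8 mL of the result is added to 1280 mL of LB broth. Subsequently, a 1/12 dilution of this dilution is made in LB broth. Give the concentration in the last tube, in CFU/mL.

Overall dilution factor = 10 × 12.03 × 20.01 × 40.02 × 12 = 1.16 × 10⁶.
8.00 × 10⁹ CFU/mL / 1.16 × 10⁶ = 6920 CFU/mL.

6920 CFU/mL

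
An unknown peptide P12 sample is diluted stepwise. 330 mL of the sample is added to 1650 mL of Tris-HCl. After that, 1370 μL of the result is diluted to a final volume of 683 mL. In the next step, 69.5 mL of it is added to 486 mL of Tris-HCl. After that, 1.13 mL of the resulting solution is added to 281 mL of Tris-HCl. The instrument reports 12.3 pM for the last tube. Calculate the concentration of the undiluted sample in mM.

Overall dilution factor = 6 × 498.5 × 7.993 × 249.7 = 5.97 × 10⁶.
Original = 12.3 pM × 5.97 × 10⁶ = 7.34 × 10⁷ pM = 0.0734 mM.

0.0734 mM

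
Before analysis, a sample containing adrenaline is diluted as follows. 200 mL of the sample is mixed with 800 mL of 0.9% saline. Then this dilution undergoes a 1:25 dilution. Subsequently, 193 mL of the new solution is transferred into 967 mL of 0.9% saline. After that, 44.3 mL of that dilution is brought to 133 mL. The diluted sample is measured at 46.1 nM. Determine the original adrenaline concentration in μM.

Overall dilution factor = 5 × 25 × 6.010 × 3.002 = 2256.
Original = 46.1 nM × 2256 = 1.04 × 10⁵ nM = 104 μM.

104 μM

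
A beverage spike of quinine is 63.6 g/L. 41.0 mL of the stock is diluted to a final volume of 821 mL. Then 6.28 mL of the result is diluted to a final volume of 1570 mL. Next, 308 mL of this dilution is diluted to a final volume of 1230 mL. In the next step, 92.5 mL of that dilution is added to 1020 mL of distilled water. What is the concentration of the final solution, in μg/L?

Overall dilution factor = 20.02 × 250 × 3.994 × 12.03 = 2.40 × 10⁵.
63.6 g/L / 2.40 × 10⁵ = 2.65 × 10⁻⁴ g/L = 265 μg/L.

265 μg/L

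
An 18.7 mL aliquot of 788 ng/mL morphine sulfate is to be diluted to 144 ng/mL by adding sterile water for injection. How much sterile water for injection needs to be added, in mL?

V₂ = C₁V₁/C₂ = 788 × 18.7 / 144 = 102 mL.
Diluent to add = V₂ − V₁ = 102 − 18.7 = 83.6 mL.

83.6 mL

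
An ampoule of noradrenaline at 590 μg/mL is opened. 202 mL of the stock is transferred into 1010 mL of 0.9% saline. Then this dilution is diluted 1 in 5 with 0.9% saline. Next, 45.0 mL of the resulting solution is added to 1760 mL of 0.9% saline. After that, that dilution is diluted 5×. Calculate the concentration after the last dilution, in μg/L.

98.1 μg/L

Overall dilution factor = 6 × 5 × 40.11 × 5 = 6017.
590 μg/mL / 6017 = 0.0981 μg/mL = 98.1 μg/L.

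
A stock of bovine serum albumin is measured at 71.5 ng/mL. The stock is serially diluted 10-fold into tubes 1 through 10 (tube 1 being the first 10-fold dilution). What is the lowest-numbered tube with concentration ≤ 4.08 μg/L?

Tube n has concentration 71.5 ng/mL / 10ⁿ.
Need 10ⁿ ≥ 71.5 ng/mL / 4.08 μg/L = 17.5, so n ≥ 1.24.
First such tube: n = 2.

tube 2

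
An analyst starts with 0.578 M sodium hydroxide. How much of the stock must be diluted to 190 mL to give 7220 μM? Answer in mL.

2.37 mL

7220 μM = 7.22 × 10⁻³ M.
V₁ = C₂V₂/C₁ = 7.22 × 10⁻³ × 190 / 0.578 = 2.37 mL.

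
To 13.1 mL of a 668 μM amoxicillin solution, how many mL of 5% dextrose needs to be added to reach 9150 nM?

9150 nM = 9.15 μM.
V₂ = C₁V₁/C₂ = 668 × 13.1 / 9.15 = 956 mL.
Diluent to add = V₂ − V₁ = 956 − 13.1 = 943 mL.

943 mL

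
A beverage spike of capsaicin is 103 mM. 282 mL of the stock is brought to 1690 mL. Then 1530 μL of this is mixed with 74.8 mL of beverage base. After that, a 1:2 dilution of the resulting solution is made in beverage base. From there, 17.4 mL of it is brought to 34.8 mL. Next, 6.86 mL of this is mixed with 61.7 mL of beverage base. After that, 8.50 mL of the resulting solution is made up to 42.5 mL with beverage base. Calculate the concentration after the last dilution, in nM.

Overall dilution factor = 5.993 × 49.89 × 2 × 2 × 9.994 × 5 = 5.98 × 10⁴.
103 mM / 5.98 × 10⁴ = 1.72 × 10⁻³ mM = 1720 nM.

1720 nM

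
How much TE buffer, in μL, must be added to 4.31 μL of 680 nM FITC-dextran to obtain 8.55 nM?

338 μL

V₂ = C₁V₁/C₂ = 680 × 4.31 / 8.55 = 343 μL.
Diluent to add = V₂ − V₁ = 343 − 4.31 = 338 μL.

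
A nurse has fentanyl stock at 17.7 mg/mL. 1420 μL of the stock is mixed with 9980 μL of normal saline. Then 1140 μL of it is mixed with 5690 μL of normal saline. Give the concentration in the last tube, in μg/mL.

368 μg/mL

Overall dilution factor = 8.028 × 5.991 = 48.1.
17.7 mg/mL / 48.1 = 0.368 mg/mL = 368 μg/mL.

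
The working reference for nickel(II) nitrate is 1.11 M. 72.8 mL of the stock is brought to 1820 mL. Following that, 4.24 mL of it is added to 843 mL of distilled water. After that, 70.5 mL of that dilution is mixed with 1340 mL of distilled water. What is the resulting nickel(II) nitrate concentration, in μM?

Overall dilution factor = 25 × 199.8 × 20.01 = 9.99 × 10⁴.
1.11 M / 9.99 × 10⁴ = 1.11 × 10⁻⁵ M = 11.1 μM.

11.1 μM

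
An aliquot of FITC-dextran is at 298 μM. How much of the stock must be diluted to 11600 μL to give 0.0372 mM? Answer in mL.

0.0372 mM = 37.2 μM.
V₁ = C₂V₂/C₁ = 37.2 × 11600 / 298 = 1448 μL = 1.45 mL.

1.45 mL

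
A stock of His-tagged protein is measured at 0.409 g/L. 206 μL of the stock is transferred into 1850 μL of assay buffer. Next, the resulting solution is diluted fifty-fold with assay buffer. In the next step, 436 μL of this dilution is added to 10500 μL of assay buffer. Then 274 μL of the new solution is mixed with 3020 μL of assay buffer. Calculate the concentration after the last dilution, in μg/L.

2.72 μg/L

Overall dilution factor = 9.981 × 50 × 25.08 × 12.02 = 1.50 × 10⁵.
0.409 g/L / 1.50 × 10⁵ = 2.72 × 10⁻⁶ g/L = 2.72 μg/L.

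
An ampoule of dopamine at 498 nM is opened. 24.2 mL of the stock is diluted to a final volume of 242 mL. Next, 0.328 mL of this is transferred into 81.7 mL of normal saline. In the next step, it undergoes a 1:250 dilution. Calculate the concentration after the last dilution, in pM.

0.797 pM

Overall dilution factor = 10 × 250.1 × 250 = 6.25 × 10⁵.
498 nM / 6.25 × 10⁵ = 7.97 × 10⁻⁴ nM = 0.797 pM.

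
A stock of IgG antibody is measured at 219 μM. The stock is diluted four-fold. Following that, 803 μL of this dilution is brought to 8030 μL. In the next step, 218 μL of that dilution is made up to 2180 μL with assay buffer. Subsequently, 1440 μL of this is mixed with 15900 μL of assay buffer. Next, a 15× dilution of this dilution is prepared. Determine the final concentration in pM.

3030 pM

Overall dilution factor = 4 × 10 × 10 × 12.04 × 15 = 7.22 × 10⁴.
219 μM / 7.22 × 10⁴ = 3.03 × 10⁻³ μM = 3030 pM.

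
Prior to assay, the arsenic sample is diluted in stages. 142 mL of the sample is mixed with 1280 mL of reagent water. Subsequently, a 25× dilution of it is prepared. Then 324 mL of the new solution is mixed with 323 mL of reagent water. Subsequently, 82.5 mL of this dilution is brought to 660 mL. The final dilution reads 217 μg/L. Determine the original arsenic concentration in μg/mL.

868 μg/mL

Overall dilution factor = 10.01 × 25 × 1.997 × 8 = 3999.
Original = 217 μg/L × 3999 = 8.68 × 10⁵ μg/L = 868 μg/mL.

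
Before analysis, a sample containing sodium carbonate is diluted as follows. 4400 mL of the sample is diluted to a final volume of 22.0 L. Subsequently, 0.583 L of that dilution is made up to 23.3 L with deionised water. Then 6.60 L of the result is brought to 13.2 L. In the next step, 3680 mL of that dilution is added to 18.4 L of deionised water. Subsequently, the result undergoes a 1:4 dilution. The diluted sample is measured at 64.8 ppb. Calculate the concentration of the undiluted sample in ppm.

622 ppm

Overall dilution factor = 5 × 39.97 × 2 × 6 × 4 = 9592.
Original = 64.8 ppb × 9592 = 6.22 × 10⁵ ppb = 622 ppm.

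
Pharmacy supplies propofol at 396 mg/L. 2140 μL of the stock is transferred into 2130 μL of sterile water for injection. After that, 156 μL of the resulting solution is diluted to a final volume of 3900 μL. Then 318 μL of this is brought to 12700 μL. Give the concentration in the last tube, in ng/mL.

Overall dilution factor = 1.995 × 25 × 39.94 = 1992.
396 mg/L / 1992 = 0.199 mg/L = 199 ng/mL.

199 ng/mL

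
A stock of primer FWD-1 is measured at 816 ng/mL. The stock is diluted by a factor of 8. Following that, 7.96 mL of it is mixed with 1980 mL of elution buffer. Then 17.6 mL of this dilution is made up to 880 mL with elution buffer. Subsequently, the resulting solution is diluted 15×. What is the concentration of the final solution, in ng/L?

Overall dilution factor = 8 × 249.7 × 50 × 15 = 1.50 × 10⁶.
816 ng/mL / 1.50 × 10⁶ = 5.45 × 10⁻⁴ ng/mL = 0.545 ng/L.

0.545 ng/L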